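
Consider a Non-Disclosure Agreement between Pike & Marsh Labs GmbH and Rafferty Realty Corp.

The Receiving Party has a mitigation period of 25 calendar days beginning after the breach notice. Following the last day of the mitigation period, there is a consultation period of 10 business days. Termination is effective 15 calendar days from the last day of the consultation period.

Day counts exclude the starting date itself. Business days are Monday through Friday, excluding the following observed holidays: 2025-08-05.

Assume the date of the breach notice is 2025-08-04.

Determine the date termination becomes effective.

2025-09-27

The last day of the mitigation period: 2025-08-04 + 25 days = 2025-08-29.
The last day of the consultation period: counting 10 business days from Friday, 2025-08-29 (Sep 1, Sep 2, Sep 3, Sep 4, Sep 5, Sep 8, Sep 9, Sep 10, Sep 11, Sep 12, skipping weekends) reaches Friday, 2025-09-12.
The date termination becomes effective: 2025-09-12 + 15 days = 2025-09-27.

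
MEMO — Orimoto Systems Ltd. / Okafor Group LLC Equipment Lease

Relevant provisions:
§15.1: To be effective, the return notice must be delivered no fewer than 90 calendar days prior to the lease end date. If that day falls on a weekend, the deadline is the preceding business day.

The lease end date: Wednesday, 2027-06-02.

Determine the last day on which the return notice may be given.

2027-03-04

Counting back 90 calendar days from 2027-06-02 gives 2027-03-04. That is a Thursday, so no adjustment is needed.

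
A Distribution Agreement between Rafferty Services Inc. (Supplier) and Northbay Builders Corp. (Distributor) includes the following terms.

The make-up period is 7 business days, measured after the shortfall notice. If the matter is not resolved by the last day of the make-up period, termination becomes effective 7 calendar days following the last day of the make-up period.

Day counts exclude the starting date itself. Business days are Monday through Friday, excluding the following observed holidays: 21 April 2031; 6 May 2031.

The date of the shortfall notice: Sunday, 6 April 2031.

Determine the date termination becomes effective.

From Sunday, 6 April 2031, 7 business days (Apr 7, Apr 8, Apr 9, Apr 10, Apr 11, Apr 14, Apr 15, skipping weekends) brings us to Tuesday, 15 April 2031, which is the last day of the make-up period.
The date termination becomes effective: 15 April 2031 + 7 days = 22 April 2031.

22 April 2031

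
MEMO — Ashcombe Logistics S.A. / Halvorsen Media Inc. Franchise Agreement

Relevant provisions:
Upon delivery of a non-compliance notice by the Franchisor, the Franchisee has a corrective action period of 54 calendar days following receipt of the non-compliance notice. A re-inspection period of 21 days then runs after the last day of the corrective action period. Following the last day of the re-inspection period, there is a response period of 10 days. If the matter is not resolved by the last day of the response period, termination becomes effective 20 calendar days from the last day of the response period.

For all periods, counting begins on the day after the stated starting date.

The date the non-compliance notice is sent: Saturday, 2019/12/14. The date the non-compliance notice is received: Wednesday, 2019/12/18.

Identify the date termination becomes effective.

2020/04/01

The last day of the corrective action period: 54 calendar days after 2019/12/18 is 2020/02/10.
The last day of the re-inspection period: 21 calendar days after 2020/02/10 is 2020/03/02.
The last day of the response period: 10 calendar days after 2020/03/02 is 2020/03/12.
The date termination becomes effective: 2020/03/12 + 20 days = 2020/04/01.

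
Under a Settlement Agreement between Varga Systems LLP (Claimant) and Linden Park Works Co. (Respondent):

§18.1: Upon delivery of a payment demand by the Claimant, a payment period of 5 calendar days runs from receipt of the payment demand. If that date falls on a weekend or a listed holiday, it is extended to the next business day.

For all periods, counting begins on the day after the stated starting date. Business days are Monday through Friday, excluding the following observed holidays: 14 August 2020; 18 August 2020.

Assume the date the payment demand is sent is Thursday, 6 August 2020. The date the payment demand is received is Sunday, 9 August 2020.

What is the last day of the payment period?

17 August 2020

Adding 5 calendar days to 9 August 2020 gives 14 August 2020, which is the last day of the payment period. That falls on Friday, a listed holiday, so it rolls to the next business day, Monday, 17 August 2020.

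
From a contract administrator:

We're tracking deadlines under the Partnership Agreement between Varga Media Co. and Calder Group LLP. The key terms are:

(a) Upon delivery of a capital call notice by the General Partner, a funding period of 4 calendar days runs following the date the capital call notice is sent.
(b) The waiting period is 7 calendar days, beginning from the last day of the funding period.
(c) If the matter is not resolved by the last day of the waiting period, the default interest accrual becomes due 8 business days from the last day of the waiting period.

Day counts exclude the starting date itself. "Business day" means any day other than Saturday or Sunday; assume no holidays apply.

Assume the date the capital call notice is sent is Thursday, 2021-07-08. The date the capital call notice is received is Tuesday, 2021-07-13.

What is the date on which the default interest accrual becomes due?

The last day of the funding period: 4 calendar days after 2021-07-08 is 2021-07-12.
The last day of the waiting period: 7 calendar days after 2021-07-12 is 2021-07-19.
From Monday, 2021-07-19, 8 business days (Jul 20, Jul 21, Jul 22, Jul 23, Jul 26, Jul 27, Jul 28, Jul 29, skipping weekends) brings us to Thursday, 2021-07-29, which is the date on which the default interest accrual becomes due.

2021-07-29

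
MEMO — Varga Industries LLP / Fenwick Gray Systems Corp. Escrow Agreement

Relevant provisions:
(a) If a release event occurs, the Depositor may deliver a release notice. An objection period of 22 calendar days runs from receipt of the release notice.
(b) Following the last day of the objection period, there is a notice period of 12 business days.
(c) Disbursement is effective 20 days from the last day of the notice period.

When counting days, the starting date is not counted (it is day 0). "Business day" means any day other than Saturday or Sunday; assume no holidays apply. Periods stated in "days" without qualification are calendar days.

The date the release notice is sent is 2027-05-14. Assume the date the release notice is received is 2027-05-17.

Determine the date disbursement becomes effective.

The last day of the objection period: 22 calendar days after 2027-05-17 is 2027-06-08.
From Tuesday, 2027-06-08, 12 business days (Jun 9, Jun 10, Jun 11, Jun 14, …, Jun 22, Jun 23, Jun 24, skipping weekends) brings us to Thursday, 2027-06-24, which is the last day of the notice period.
The date disbursement becomes effective: 20 calendar days after 2027-06-24 is 2027-07-14.

2027-07-14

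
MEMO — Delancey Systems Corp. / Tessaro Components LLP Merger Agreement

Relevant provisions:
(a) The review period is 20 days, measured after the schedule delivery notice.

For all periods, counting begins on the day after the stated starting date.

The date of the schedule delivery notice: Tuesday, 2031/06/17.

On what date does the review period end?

The last day of the review period: 2031/06/17 + 20 days = 2031/07/07.

2031/07/07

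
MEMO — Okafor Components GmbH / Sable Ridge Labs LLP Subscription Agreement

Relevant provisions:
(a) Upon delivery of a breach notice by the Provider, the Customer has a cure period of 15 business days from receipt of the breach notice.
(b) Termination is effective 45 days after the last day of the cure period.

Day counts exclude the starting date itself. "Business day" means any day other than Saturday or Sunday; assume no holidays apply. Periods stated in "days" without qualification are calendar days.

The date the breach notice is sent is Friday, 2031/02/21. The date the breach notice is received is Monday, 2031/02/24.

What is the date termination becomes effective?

The last day of the cure period: 15 business days after Monday, 2031/02/24, skipping weekends — Feb 25, Feb 26, Feb 27, Feb 28, …, Mar 13, Mar 14, Mar 17 — lands on Monday, 2031/03/17.
The date termination becomes effective: 2031/03/17 + 45 days = 2031/05/01.

2031/05/01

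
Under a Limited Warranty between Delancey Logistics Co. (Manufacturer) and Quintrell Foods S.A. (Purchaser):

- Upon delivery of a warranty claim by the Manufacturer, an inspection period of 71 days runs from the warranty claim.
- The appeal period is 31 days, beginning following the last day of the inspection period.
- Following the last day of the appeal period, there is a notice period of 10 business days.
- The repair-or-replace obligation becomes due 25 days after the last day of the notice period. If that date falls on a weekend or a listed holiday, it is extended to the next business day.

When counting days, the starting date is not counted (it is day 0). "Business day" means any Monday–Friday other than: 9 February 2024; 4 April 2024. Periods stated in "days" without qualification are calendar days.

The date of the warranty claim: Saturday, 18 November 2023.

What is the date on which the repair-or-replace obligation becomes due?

8 April 2024

The last day of the inspection period: 18 November 2023 + 71 days = 28 January 2024.
The last day of the appeal period: 28 January 2024 + 31 days = 28 February 2024.
From Wednesday, 28 February 2024, 10 business days (Feb 29, Mar 1, Mar 4, Mar 5, Mar 6, Mar 7, Mar 8, Mar 11, Mar 12, Mar 13, skipping weekends) brings us to Wednesday, 13 March 2024, which is the last day of the notice period.
The date on which the repair-or-replace obligation becomes due: 13 March 2024 + 25 days = 7 April 2024. That falls on a Sunday, so it rolls to the next business day, Monday, 8 April 2024.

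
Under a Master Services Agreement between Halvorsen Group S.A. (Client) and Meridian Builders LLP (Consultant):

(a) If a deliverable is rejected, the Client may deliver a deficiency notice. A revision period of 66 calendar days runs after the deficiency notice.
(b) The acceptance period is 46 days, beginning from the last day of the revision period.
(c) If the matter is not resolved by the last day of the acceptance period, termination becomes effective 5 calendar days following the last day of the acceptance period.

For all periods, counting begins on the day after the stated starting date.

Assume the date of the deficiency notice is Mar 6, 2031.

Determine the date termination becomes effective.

Jul 1, 2031

The last day of the revision period: 66 calendar days after Mar 6, 2031 is May 11, 2031.
The last day of the acceptance period: May 11, 2031 + 46 days = Jun 26, 2031.
The date termination becomes effective: Jun 26, 2031 + 5 days = Jul 1, 2031.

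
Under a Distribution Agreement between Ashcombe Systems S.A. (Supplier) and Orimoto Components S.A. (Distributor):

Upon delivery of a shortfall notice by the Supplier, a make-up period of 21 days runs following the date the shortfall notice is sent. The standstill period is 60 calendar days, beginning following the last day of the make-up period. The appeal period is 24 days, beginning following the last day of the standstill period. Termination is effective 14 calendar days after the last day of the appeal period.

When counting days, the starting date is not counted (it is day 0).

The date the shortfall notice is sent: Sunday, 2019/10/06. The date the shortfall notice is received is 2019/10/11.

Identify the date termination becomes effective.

2020/02/02

Adding 21 calendar days to 2019/10/06 gives 2019/10/27, which is the last day of the make-up period.
The last day of the standstill period: 60 calendar days after 2019/10/27 is 2019/12/26.
Adding 24 calendar days to 2019/12/26 gives 2020/01/19, which is the last day of the appeal period.
Adding 14 calendar days to 2020/01/19 gives 2020/02/02, which is the date termination becomes effective.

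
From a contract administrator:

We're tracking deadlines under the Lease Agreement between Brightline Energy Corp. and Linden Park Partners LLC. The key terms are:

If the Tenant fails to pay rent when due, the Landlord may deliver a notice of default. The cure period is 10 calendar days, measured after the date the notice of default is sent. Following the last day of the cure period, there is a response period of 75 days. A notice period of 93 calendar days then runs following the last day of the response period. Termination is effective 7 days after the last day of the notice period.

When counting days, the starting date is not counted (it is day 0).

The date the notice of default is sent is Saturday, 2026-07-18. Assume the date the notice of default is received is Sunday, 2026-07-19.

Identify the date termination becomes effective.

2027-01-19

The last day of the cure period: 10 calendar days after 2026-07-18 is 2026-07-28.
Adding 75 calendar days to 2026-07-28 gives 2026-10-11, which is the last day of the response period.
The last day of the notice period: 2026-10-11 + 93 days = 2027-01-12.
Adding 7 calendar days to 2027-01-12 gives 2027-01-19, which is the date termination becomes effective.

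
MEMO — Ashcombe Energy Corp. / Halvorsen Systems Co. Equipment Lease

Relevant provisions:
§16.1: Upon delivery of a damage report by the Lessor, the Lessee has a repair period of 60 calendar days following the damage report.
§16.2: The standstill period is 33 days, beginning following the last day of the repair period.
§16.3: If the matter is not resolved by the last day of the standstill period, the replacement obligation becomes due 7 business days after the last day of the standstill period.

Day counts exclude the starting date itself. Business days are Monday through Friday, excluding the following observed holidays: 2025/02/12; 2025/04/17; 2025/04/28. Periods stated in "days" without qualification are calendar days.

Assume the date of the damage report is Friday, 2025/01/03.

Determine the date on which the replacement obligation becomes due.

The last day of the repair period: 2025/01/03 + 60 days = 2025/03/04.
The last day of the standstill period: 2025/03/04 + 33 days = 2025/04/06.
The date on which the replacement obligation becomes due: counting 7 business days from Sunday, 2025/04/06 (Apr 7, Apr 8, Apr 9, Apr 10, Apr 11, Apr 14, Apr 15, skipping weekends) reaches Tuesday, 2025/04/15.

2025/04/15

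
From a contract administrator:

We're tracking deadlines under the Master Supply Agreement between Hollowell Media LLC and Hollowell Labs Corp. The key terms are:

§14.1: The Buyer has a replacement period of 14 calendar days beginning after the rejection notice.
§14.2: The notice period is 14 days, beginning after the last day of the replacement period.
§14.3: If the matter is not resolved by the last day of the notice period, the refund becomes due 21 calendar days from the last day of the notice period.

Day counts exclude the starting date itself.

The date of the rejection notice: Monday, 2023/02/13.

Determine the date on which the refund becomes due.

2023/04/03

The last day of the replacement period: 2023/02/13 + 14 days = 2023/02/27.
The last day of the notice period: 14 calendar days after 2023/02/27 is 2023/03/13.
Adding 21 calendar days to 2023/03/13 gives 2023/04/03, which is the date on which the refund becomes due.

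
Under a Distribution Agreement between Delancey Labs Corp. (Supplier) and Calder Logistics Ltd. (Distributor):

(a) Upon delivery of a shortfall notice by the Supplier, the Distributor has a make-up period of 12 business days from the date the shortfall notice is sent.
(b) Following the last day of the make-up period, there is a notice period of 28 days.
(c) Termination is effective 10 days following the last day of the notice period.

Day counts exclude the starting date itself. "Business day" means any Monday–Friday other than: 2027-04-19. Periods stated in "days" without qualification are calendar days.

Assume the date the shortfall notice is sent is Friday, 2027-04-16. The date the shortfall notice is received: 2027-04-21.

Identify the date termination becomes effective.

The last day of the make-up period: counting 12 business days from Friday, 2027-04-16 (Apr 20, Apr 21, Apr 22, Apr 23, …, May 3, May 4, May 5, skipping weekends and the listed holiday on Apr 19) reaches Wednesday, 2027-05-05.
The last day of the notice period: 2027-05-05 + 28 days = 2027-06-02.
The date termination becomes effective: 2027-06-02 + 10 days = 2027-06-12.

2027-06-12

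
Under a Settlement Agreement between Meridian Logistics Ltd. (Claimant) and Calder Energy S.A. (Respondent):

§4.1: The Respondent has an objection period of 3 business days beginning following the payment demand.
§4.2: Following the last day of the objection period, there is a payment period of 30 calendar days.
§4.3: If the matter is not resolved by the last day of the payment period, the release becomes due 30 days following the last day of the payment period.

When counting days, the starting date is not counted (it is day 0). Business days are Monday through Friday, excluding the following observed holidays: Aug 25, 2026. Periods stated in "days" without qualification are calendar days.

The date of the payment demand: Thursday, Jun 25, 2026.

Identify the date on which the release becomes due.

Aug 29, 2026

The last day of the objection period: counting 3 business days from Thursday, Jun 25, 2026 (Jun 26, Jun 29, Jun 30, skipping weekends) reaches Tuesday, Jun 30, 2026.
Adding 30 calendar days to Jun 30, 2026 gives Jul 30, 2026, which is the last day of the payment period.
The date on which the release becomes due: Jul 30, 2026 + 30 days = Aug 29, 2026.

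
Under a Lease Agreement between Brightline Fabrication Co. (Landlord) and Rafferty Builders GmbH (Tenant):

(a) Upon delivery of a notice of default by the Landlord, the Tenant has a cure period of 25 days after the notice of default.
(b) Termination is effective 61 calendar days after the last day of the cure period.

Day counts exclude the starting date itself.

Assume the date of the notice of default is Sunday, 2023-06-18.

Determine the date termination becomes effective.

The last day of the cure period: 25 calendar days after 2023-06-18 is 2023-07-13.
The date termination becomes effective: 61 calendar days after 2023-07-13 is 2023-09-12.

2023-09-12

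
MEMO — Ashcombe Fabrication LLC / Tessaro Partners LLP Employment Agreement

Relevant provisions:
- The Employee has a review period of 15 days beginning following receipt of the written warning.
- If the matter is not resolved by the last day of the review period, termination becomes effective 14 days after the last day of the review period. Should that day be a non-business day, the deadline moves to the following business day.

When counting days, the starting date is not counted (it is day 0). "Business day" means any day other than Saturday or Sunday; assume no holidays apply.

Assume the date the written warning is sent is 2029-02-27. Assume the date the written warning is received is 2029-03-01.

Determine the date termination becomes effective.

2029-03-30

The last day of the review period: 2029-03-01 + 15 days = 2029-03-16.
The date termination becomes effective: 14 calendar days after 2029-03-16 is 2029-03-30. 2029-03-30 is a Friday, so no roll-forward applies.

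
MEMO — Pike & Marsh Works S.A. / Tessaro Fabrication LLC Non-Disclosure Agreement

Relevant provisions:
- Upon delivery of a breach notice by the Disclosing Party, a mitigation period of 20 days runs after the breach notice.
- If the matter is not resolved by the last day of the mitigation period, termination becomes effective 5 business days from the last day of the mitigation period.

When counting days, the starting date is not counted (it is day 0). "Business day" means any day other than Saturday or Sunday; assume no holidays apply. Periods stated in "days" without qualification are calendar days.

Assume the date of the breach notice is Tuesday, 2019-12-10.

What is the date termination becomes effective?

The last day of the mitigation period: 2019-12-10 + 20 days = 2019-12-30.
From Monday, 2019-12-30, 5 business days (Dec 31, Jan 1, Jan 2, Jan 3, Jan 6, skipping weekends) brings us to Monday, 2020-01-06, which is the date termination becomes effective.

2020-01-06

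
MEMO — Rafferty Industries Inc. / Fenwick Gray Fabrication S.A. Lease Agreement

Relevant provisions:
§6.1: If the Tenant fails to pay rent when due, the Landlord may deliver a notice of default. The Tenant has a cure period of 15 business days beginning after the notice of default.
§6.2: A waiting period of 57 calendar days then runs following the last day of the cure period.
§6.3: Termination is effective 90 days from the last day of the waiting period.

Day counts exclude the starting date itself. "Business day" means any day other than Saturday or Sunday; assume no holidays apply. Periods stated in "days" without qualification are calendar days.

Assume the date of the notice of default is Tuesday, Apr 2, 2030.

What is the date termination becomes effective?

The last day of the cure period: 15 business days after Tuesday, Apr 2, 2030, skipping weekends — Apr 3, Apr 4, Apr 5, Apr 8, …, Apr 19, Apr 22, Apr 23 — lands on Tuesday, Apr 23, 2030.
Adding 57 calendar days to Apr 23, 2030 gives Jun 19, 2030, which is the last day of the waiting period.
The date termination becomes effective: 90 calendar days after Jun 19, 2030 is Sep 17, 2030.

Sep 17, 2030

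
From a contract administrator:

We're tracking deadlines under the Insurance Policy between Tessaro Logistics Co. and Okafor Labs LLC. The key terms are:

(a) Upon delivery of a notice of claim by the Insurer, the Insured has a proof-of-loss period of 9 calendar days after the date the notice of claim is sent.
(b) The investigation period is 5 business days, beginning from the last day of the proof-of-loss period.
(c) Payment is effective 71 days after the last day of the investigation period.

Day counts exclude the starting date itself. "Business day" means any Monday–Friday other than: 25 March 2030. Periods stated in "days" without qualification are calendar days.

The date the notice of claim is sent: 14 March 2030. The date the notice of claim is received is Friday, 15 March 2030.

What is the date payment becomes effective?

11 June 2030

Adding 9 calendar days to 14 March 2030 gives 23 March 2030, which is the last day of the proof-of-loss period.
The last day of the investigation period: counting 5 business days from Saturday, 23 March 2030 (Mar 26, Mar 27, Mar 28, Mar 29, Apr 1, skipping weekends and the listed holiday on Mar 25) reaches Monday, 1 April 2030.
The date payment becomes effective: 71 calendar days after 1 April 2030 is 11 June 2030.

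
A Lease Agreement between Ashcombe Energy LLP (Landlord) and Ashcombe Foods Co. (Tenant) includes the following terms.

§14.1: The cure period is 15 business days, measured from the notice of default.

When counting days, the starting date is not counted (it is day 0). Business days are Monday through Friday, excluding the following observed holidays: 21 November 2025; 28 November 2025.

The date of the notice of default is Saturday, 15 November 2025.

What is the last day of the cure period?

9 December 2025

From Saturday, 15 November 2025, 15 business days (Nov 17, Nov 18, Nov 19, Nov 20, …, Dec 5, Dec 8, Dec 9, skipping weekends and the listed holidays on Nov 21, Nov 28) brings us to Tuesday, 9 December 2025, which is the last day of the cure period.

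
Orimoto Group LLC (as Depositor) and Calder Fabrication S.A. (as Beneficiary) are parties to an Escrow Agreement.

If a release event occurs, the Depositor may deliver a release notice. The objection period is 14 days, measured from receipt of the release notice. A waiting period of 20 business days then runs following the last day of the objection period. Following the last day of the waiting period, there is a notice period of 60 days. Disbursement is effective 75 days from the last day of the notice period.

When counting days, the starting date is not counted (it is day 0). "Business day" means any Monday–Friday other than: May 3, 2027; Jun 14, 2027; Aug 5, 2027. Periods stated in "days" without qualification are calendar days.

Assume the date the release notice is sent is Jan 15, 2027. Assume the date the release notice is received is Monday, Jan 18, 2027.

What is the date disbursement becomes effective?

The last day of the objection period: Jan 18, 2027 + 14 days = Feb 1, 2027.
The last day of the waiting period: counting 20 business days from Monday, Feb 1, 2027 (Feb 2, Feb 3, Feb 4, Feb 5, …, Feb 25, Feb 26, Mar 1, skipping weekends) reaches Monday, Mar 1, 2027.
The last day of the notice period: 60 calendar days after Mar 1, 2027 is Apr 30, 2027.
The date disbursement becomes effective: Apr 30, 2027 + 75 days = Jul 14, 2027.

Jul 14, 2027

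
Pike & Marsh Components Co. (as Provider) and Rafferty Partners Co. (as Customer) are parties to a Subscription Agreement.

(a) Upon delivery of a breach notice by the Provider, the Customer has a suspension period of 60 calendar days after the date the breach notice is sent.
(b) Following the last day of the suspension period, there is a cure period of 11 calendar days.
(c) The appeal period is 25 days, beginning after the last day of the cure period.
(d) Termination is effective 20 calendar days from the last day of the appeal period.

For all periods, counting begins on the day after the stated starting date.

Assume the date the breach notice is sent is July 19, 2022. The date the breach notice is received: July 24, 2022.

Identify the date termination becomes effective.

November 12, 2022

The last day of the suspension period: 60 calendar days after July 19, 2022 is September 17, 2022.
Adding 11 calendar days to September 17, 2022 gives September 28, 2022, which is the last day of the cure period.
The last day of the appeal period: 25 calendar days after September 28, 2022 is October 23, 2022.
Adding 20 calendar days to October 23, 2022 gives November 12, 2022, which is the date termination becomes effective.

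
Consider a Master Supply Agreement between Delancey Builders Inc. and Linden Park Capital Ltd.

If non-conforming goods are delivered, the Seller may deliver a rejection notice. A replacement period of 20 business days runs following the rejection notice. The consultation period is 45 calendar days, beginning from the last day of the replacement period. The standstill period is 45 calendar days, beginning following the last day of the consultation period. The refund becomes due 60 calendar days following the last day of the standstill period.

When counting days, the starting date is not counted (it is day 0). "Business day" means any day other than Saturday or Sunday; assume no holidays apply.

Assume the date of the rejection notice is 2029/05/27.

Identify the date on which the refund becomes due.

2029/11/19

From Sunday, 2029/05/27, 20 business days (May 28, May 29, May 30, May 31, …, Jun 20, Jun 21, Jun 22, skipping weekends) brings us to Friday, 2029/06/22, which is the last day of the replacement period.
The last day of the consultation period: 2029/06/22 + 45 days = 2029/08/06.
Adding 45 calendar days to 2029/08/06 gives 2029/09/20, which is the last day of the standstill period.
The date on which the refund becomes due: 60 calendar days after 2029/09/20 is 2029/11/19.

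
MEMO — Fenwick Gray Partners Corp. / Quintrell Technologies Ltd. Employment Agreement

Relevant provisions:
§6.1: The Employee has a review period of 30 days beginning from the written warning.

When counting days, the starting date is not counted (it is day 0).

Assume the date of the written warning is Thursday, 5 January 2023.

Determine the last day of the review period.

The last day of the review period: 30 calendar days after 5 January 2023 is 4 February 2023.

4 February 2023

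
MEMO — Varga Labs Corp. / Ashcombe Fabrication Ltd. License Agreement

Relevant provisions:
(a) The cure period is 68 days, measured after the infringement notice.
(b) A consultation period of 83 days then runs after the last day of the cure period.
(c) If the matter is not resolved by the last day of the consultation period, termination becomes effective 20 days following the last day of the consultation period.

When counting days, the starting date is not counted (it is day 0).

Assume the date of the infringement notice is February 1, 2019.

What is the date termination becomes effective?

The last day of the cure period: 68 calendar days after February 1, 2019 is April 10, 2019.
Adding 83 calendar days to April 10, 2019 gives July 2, 2019, which is the last day of the consultation period.
The date termination becomes effective: 20 calendar days after July 2, 2019 is July 22, 2019.

July 22, 2019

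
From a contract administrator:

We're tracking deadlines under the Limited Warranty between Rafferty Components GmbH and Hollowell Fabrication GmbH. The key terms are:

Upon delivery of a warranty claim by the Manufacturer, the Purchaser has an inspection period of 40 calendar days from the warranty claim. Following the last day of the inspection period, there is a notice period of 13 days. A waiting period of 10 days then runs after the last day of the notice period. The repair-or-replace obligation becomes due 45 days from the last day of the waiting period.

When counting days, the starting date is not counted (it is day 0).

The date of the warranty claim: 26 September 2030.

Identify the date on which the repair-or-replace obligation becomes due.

Adding 40 calendar days to 26 September 2030 gives 5 November 2030, which is the last day of the inspection period.
Adding 13 calendar days to 5 November 2030 gives 18 November 2030, which is the last day of the notice period.
The last day of the waiting period: 10 calendar days after 18 November 2030 is 28 November 2030.
The date on which the repair-or-replace obligation becomes due: 28 November 2030 + 45 days = 12 January 2031.

12 January 2031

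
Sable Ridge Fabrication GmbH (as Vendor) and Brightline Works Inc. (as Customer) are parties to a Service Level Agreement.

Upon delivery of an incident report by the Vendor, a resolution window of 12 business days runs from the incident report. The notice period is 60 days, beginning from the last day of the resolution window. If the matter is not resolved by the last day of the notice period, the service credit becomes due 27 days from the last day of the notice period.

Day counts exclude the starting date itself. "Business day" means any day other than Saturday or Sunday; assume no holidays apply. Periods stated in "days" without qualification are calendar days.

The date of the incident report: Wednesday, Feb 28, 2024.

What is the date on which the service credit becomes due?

Jun 10, 2024

The last day of the resolution window: 12 business days after Wednesday, Feb 28, 2024, skipping weekends — Feb 29, Mar 1, Mar 4, Mar 5, …, Mar 13, Mar 14, Mar 15 — lands on Friday, Mar 15, 2024.
The last day of the notice period: Mar 15, 2024 + 60 days = May 14, 2024.
The date on which the service credit becomes due: May 14, 2024 + 27 days = Jun 10, 2024.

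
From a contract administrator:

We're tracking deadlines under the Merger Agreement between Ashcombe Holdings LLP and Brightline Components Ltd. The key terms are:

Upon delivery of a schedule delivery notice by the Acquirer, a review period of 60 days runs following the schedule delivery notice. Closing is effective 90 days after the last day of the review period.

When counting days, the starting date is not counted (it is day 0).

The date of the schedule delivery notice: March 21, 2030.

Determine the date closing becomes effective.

The last day of the review period: 60 calendar days after March 21, 2030 is May 20, 2030.
The date closing becomes effective: 90 calendar days after May 20, 2030 is August 18, 2030.

August 18, 2030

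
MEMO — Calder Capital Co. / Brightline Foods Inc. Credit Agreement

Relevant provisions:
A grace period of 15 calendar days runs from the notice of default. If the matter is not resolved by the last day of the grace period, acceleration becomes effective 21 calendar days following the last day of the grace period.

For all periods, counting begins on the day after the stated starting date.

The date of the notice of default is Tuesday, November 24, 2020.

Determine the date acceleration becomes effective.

The last day of the grace period: 15 calendar days after November 24, 2020 is December 9, 2020.
The date acceleration becomes effective: 21 calendar days after December 9, 2020 is December 30, 2020.

December 30, 2020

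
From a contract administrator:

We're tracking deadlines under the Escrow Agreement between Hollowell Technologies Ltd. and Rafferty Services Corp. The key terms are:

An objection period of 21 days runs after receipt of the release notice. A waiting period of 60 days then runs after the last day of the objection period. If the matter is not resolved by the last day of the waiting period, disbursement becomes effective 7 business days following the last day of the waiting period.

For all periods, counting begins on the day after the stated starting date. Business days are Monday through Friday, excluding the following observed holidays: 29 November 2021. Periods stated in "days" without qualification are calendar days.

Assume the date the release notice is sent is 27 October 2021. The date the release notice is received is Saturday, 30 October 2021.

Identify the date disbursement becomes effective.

28 January 2022

Adding 21 calendar days to 30 October 2021 gives 20 November 2021, which is the last day of the objection period.
The last day of the waiting period: 60 calendar days after 20 November 2021 is 19 January 2022.
The date disbursement becomes effective: 7 business days after Wednesday, 19 January 2022, skipping weekends — Jan 20, Jan 21, Jan 24, Jan 25, Jan 26, Jan 27, Jan 28 — lands on Friday, 28 January 2022.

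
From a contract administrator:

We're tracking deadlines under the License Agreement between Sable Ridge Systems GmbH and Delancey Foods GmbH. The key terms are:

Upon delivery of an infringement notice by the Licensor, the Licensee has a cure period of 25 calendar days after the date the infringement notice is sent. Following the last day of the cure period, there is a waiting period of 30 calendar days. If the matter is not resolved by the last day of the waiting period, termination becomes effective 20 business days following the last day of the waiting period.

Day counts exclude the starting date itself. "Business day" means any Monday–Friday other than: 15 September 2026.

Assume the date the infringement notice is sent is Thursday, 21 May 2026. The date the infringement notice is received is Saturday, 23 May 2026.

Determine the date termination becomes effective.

Adding 25 calendar days to 21 May 2026 gives 15 June 2026, which is the last day of the cure period.
Adding 30 calendar days to 15 June 2026 gives 15 July 2026, which is the last day of the waiting period.
The date termination becomes effective: 20 business days after Wednesday, 15 July 2026, skipping weekends — Jul 16, Jul 17, Jul 20, Jul 21, …, Aug 10, Aug 11, Aug 12 — lands on Wednesday, 12 August 2026.

12 August 2026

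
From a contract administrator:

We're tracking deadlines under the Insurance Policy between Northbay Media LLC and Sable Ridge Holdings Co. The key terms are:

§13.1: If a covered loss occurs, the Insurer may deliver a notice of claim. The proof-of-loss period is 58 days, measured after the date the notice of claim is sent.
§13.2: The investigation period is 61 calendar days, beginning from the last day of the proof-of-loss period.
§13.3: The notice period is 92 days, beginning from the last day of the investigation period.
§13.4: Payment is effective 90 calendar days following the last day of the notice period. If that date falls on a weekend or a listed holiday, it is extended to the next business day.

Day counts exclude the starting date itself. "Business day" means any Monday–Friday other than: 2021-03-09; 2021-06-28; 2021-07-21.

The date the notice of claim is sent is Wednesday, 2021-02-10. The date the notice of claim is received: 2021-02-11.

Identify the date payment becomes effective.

2021-12-08

Adding 58 calendar days to 2021-02-10 gives 2021-04-09, which is the last day of the proof-of-loss period.
The last day of the investigation period: 61 calendar days after 2021-04-09 is 2021-06-09.
The last day of the notice period: 2021-06-09 + 92 days = 2021-09-09.
The date payment becomes effective: 2021-09-09 + 90 days = 2021-12-08. 2021-12-08 is a Wednesday and is not a listed holiday, so no roll-forward applies.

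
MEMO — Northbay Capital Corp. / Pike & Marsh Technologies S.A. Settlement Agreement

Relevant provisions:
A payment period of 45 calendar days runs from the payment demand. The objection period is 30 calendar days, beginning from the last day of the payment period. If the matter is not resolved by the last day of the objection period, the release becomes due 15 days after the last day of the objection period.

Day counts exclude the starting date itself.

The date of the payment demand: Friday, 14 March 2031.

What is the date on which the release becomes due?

The last day of the payment period: 14 March 2031 + 45 days = 28 April 2031.
The last day of the objection period: 28 April 2031 + 30 days = 28 May 2031.
The date on which the release becomes due: 15 calendar days after 28 May 2031 is 12 June 2031.

12 June 2031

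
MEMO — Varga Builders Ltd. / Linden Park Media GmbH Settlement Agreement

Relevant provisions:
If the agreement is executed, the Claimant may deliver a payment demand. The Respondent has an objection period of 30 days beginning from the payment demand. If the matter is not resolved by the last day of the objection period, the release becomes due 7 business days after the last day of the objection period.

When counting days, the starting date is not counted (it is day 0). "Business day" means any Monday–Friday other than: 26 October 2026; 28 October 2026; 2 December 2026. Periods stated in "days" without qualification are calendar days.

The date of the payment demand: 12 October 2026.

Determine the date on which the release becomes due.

The last day of the objection period: 30 calendar days after 12 October 2026 is 11 November 2026.
From Wednesday, 11 November 2026, 7 business days (Nov 12, Nov 13, Nov 16, Nov 17, Nov 18, Nov 19, Nov 20, skipping weekends) brings us to Friday, 20 November 2026, which is the date on which the release becomes due.

20 November 2026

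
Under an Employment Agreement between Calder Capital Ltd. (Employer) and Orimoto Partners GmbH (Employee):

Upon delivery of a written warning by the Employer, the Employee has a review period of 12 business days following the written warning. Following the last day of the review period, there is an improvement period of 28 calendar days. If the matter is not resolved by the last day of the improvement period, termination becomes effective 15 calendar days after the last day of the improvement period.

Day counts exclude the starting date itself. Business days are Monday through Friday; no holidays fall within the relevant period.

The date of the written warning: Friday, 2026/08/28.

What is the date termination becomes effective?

2026/10/28

The last day of the review period: counting 12 business days from Friday, 2026/08/28 (Aug 31, Sep 1, Sep 2, Sep 3, …, Sep 11, Sep 14, Sep 15, skipping weekends) reaches Tuesday, 2026/09/15.
Adding 28 calendar days to 2026/09/15 gives 2026/10/13, which is the last day of the improvement period.
The date termination becomes effective: 15 calendar days after 2026/10/13 is 2026/10/28.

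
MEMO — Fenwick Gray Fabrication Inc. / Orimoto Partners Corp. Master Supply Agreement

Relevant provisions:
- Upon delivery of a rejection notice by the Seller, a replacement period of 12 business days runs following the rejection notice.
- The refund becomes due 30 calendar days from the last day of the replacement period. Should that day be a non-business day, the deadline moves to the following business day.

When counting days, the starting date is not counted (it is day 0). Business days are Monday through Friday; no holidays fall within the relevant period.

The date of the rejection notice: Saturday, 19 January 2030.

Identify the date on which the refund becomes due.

7 March 2030

The last day of the replacement period: counting 12 business days from Saturday, 19 January 2030 (Jan 21, Jan 22, Jan 23, Jan 24, …, Feb 1, Feb 4, Feb 5, skipping weekends) reaches Tuesday, 5 February 2030.
The date on which the refund becomes due: 5 February 2030 + 30 days = 7 March 2030. 7 March 2030 is a Thursday, so no roll-forward applies.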